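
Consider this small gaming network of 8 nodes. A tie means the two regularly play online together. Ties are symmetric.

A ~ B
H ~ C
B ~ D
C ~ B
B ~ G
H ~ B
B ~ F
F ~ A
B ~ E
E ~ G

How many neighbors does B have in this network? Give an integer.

7

B is directly tied to A, C, D, E, F, G, and H. That is 7 neighbors, so the degree of B is 7.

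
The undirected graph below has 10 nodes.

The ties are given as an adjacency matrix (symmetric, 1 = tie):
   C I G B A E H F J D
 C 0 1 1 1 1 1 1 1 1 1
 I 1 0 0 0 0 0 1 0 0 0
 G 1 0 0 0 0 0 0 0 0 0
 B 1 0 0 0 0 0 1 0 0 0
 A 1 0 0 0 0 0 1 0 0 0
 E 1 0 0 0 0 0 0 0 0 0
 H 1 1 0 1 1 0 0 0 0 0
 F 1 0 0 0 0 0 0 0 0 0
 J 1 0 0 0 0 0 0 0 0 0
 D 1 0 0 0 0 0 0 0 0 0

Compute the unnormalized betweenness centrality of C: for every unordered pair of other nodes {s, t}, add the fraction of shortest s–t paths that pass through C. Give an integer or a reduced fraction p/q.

Pairs whose geodesics pass through C — I–G: 1; I–B: 1/2; I–A: 1/2; I–E: 1; I–F: 1; I–J: 1; I–D: 1; G–B: 1; G–A: 1; G–E: 1; G–H: 1; G–F: 1; G–J: 1; G–D: 1 … (+19 more pairs).
All other pairs contribute 0.
Summing the contributions gives betweenness(C) = 63/2.

63/2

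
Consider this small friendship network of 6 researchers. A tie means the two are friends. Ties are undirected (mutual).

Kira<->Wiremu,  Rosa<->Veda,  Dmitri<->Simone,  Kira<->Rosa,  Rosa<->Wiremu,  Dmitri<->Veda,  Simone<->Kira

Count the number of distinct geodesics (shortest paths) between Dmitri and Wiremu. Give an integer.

2

The shortest distance is 3. The length-3 paths are: Dmitri–Simone–Kira–Wiremu; Dmitri–Veda–Rosa–Wiremu.
That gives 2 distinct shortest paths.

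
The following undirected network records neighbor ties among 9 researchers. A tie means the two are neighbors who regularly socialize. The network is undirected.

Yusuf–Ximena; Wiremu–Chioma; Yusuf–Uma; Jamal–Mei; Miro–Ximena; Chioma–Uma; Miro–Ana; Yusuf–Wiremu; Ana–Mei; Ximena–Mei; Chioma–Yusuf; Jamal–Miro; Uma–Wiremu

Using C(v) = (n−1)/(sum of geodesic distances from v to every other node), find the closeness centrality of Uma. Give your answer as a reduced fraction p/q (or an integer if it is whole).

8/19

Distances from Uma: Ana:4, Chioma:1, Jamal:4, Mei:3, Miro:3, Wiremu:1, Ximena:2, Yusuf:1. Sum = 19.
n = 9, so closeness = 8/19.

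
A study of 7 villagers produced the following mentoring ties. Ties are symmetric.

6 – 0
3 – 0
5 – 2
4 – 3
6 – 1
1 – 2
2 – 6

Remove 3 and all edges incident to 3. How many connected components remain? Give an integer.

Without 3, the remaining ties split the others into: {0, 1, 2, 5, 6}; {4}.
That's 2 separate components.

2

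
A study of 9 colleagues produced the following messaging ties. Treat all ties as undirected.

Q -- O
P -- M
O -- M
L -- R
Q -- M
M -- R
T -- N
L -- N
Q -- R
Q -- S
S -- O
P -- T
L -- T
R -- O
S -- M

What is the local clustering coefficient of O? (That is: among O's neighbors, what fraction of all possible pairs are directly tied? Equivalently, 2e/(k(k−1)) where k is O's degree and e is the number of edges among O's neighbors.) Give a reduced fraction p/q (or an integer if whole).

5/6

O's neighbors: M, Q, R, and S (k = 4).
Possible neighbor pairs: C(4,2) = 6. Edges among them: M–Q, M–R, M–S, Q–R, Q–S → e = 5.
Clustering(O) = 5/6.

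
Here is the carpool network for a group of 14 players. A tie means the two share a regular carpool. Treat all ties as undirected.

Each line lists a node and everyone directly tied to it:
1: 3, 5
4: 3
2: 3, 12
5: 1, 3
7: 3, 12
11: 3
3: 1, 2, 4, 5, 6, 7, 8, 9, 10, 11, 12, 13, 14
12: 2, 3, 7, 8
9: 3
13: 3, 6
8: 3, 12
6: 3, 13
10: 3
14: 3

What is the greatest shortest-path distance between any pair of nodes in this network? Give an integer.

Eccentricity of each node (its greatest distance to any other): 1:2, 2:2, 3:1, 4:2, 5:2, 6:2, 7:2, 8:2, 9:2, 10:2, 11:2, 12:2, 13:2, 14:2.
The maximum eccentricity is 2, realized for instance by the pair 7–14 via 7 – 3 – 14. So the diameter is 2.

2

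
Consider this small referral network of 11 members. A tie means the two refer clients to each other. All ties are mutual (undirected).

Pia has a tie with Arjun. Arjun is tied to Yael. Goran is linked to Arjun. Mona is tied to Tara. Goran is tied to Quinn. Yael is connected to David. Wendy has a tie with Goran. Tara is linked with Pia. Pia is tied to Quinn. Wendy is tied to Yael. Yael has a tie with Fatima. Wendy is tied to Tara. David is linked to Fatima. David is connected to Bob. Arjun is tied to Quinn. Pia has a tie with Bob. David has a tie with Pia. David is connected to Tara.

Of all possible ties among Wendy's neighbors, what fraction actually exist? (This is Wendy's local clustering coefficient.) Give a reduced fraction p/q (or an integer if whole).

0

Wendy's neighbors: Goran, Tara, and Yael (k = 3).
Possible neighbor pairs: C(3,2) = 3. Edges among them: none → e = 0.
Clustering(Wendy) = 0/3 = 0.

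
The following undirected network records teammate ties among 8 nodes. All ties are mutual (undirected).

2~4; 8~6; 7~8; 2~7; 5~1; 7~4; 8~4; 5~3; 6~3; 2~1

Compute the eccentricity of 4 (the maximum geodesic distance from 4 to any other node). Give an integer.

Distances from 4: 1:2, 2:1, 3:3, 5:3, 6:2, 7:1, 8:1.
The largest is 3 (to 3 and 5), so the eccentricity of 4 is 3.

3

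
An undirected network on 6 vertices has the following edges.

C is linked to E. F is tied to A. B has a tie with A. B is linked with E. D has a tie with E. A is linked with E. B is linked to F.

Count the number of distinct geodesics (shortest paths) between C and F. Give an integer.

2

The shortest distance is 3. The length-3 paths are: C–E–B–F; C–E–A–F.
That gives 2 distinct shortest paths.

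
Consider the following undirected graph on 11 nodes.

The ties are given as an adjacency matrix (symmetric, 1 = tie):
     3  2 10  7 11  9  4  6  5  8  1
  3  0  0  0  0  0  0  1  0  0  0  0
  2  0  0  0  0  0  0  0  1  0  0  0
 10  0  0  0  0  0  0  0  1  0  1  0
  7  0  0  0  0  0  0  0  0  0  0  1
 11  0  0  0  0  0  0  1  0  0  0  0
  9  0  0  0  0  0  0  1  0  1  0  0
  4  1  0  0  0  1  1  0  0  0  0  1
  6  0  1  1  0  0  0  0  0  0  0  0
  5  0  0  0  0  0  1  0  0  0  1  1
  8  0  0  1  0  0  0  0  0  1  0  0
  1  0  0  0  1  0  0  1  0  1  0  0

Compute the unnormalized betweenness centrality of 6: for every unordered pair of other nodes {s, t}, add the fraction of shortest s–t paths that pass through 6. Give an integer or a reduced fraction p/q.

9

Pairs whose geodesics pass through 6 — 3–2: 2/2; 2–10: 1; 2–7: 1; 2–11: 2/2; 2–9: 1; 2–4: 2/2; 2–5: 1; 2–8: 1; 2–1: 1.
All other pairs contribute 0.
Summing the contributions gives betweenness(6) = 9.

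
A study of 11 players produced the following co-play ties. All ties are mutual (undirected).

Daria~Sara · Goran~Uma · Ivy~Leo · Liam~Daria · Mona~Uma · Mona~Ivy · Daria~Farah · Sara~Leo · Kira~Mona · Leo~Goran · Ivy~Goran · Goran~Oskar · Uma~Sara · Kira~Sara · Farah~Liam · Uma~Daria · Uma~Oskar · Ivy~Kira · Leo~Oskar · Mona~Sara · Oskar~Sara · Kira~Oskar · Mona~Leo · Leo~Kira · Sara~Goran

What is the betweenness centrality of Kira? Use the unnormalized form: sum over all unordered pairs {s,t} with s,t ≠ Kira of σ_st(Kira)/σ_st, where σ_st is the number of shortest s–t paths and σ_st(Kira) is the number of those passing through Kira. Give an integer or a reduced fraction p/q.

4/3

Pairs whose geodesics pass through Kira — Mona–Oskar: 1/4; Oskar–Ivy: 1/3; Ivy–Sara: 1/4; Ivy–Daria: 1/6; Ivy–Liam: 1/6; Ivy–Farah: 1/6.
All other pairs contribute 0.
Summing the contributions gives betweenness(Kira) = 4/3.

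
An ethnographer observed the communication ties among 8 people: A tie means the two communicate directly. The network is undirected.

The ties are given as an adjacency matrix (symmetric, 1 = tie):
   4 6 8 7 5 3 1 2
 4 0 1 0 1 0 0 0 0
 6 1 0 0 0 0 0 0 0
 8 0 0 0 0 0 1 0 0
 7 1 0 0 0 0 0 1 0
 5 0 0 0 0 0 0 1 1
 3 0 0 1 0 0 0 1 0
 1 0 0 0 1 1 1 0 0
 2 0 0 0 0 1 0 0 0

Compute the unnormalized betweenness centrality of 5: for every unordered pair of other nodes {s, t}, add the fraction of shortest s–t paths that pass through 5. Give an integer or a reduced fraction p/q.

6

Pairs whose geodesics pass through 5 — 4–2: 1; 6–2: 1; 8–2: 1; 7–2: 1; 3–2: 1; 1–2: 1.
All other pairs contribute 0.
Summing the contributions gives betweenness(5) = 6.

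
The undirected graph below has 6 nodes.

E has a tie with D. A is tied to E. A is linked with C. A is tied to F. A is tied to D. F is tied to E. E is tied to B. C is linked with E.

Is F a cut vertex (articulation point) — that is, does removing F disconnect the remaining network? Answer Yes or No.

No

Even without F, every remaining node can still reach every other (the residual graph is connected), so F is not a cut vertex.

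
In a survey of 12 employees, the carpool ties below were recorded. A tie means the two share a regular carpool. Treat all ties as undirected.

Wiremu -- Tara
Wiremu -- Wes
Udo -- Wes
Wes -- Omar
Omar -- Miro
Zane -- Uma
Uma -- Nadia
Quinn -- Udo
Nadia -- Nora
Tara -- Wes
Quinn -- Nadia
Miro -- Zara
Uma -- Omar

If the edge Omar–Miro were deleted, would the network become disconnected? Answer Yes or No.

Yes

Without the Omar–Miro edge there is no alternate route between Omar and Miro, so the network disconnects. It is a bridge.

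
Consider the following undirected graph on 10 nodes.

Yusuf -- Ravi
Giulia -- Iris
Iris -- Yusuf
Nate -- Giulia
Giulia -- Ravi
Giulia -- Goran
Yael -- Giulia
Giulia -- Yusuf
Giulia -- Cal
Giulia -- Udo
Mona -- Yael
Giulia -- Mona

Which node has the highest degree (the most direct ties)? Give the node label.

Degrees — Cal:1, Giulia:9, Goran:1, Iris:2, Mona:2, Nate:1, Ravi:2, Udo:1, Yael:2, Yusuf:3.
The maximum is 9, attained only by Giulia.

Giulia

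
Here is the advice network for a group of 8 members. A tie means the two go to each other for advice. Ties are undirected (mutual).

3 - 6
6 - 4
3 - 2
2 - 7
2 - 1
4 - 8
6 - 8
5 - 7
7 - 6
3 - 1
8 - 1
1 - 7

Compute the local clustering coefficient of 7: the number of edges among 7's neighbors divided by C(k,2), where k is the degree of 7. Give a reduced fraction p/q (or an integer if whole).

7's neighbors: 1, 2, 5, and 6 (k = 4).
Possible neighbor pairs: C(4,2) = 6. Edges among them: 1–2 → e = 1.
Clustering(7) = 1/6.

1/6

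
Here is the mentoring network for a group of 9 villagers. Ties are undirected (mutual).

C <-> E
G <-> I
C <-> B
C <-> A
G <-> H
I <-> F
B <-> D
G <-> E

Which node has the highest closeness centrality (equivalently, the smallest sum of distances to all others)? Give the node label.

E

Farness (sum of distances to all others) for each node — A:24, B:22, C:17, D:29, E:16, F:29, G:17, H:24, I:22.
The smallest farness is 16, for E, so E has the highest closeness.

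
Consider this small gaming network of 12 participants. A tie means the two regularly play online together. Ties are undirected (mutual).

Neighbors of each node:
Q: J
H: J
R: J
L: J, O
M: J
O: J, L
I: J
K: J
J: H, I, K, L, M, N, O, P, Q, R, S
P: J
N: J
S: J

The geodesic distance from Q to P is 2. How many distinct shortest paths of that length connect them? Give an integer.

1

The shortest distance is 2, and the only length-2 path is Q–J–P. So there is exactly 1 shortest path.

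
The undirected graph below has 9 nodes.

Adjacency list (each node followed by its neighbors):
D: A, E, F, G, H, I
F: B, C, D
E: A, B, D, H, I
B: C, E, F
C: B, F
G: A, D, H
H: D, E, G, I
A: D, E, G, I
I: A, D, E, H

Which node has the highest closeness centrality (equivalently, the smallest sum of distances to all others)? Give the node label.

Farness (sum of distances to all others) for each node — A:13, B:14, C:18, D:10, E:11, F:13, G:15, H:13, I:13.
The smallest farness is 10, for D, so D has the highest closeness.

D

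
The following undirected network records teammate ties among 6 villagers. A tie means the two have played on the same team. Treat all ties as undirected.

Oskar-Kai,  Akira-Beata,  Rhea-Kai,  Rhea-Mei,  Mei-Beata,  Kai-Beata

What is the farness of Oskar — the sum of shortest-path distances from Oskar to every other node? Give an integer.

11

Distances from Oskar: Akira:3, Beata:2, Kai:1, Mei:3, Rhea:2.
Sum = 3 + 2 + 1 + 3 + 2 = 11.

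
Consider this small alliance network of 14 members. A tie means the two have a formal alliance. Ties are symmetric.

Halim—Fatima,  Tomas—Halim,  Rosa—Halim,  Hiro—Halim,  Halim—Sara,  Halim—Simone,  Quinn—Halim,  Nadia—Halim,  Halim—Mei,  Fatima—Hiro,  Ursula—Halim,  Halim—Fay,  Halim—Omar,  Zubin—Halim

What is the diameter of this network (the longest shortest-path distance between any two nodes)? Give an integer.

2

Eccentricity of each node (its greatest distance to any other): Fatima:2, Fay:2, Halim:1, Hiro:2, Mei:2, Nadia:2, Omar:2, Quinn:2, Rosa:2, Sara:2, Simone:2, Tomas:2, Ursula:2, Zubin:2.
The maximum eccentricity is 2, realized for instance by the pair Rosa–Mei via Rosa – Halim – Mei. So the diameter is 2.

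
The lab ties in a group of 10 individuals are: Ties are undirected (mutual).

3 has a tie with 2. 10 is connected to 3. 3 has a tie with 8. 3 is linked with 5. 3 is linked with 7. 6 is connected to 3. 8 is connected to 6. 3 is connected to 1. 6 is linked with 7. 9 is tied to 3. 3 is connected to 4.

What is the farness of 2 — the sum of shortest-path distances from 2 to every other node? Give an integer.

17

Distances from 2: 1:2, 3:1, 4:2, 5:2, 6:2, 7:2, 8:2, 9:2, 10:2.
Sum = 2 + 1 + 2 + 2 + 2 + 2 + 2 + 2 + 2 = 17.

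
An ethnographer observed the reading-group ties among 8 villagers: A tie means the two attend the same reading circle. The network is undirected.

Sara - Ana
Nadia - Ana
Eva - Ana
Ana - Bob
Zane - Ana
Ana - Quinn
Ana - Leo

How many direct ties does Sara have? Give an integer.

1

Sara is directly tied to Ana. That is 1 neighbor, so the degree of Sara is 1.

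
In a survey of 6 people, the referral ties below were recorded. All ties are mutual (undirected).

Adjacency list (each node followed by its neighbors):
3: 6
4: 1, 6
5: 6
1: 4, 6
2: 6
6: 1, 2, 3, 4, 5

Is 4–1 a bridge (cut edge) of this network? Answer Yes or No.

Even without that edge, 4 still reaches 1 via 4 – 6 – 1, so the network stays connected. Not a bridge.

No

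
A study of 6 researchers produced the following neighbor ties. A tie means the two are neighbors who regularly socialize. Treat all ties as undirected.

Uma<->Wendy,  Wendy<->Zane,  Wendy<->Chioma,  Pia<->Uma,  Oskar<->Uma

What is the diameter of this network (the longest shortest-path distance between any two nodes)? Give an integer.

3

Eccentricity of each node (its greatest distance to any other): Chioma:3, Oskar:3, Pia:3, Uma:2, Wendy:2, Zane:3.
The maximum eccentricity is 3, realized for instance by the pair Chioma–Pia via Chioma – Wendy – Uma – Pia. So the diameter is 3.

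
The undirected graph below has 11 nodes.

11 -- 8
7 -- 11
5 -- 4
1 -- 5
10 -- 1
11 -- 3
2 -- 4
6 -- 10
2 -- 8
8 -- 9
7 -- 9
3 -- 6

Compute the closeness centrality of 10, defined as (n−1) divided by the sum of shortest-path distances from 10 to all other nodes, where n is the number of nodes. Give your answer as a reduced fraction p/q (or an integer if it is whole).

Distances from 10: 1:1, 2:4, 3:2, 4:3, 5:2, 6:1, 7:4, 8:4, 9:5, 11:3. Sum = 29.
n = 11, so closeness = 10/29.

10/29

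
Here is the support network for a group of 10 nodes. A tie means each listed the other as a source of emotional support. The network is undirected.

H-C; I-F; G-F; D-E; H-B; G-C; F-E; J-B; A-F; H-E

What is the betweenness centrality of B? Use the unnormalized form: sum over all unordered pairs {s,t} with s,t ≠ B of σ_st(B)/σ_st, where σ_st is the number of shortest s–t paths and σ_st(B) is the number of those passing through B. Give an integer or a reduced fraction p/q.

8

Pairs whose geodesics pass through B — G–J: 1; F–J: 1; J–C: 1; J–I: 1; J–E: 1; J–H: 1; J–D: 1; J–A: 1.
All other pairs contribute 0.
Summing the contributions gives betweenness(B) = 8.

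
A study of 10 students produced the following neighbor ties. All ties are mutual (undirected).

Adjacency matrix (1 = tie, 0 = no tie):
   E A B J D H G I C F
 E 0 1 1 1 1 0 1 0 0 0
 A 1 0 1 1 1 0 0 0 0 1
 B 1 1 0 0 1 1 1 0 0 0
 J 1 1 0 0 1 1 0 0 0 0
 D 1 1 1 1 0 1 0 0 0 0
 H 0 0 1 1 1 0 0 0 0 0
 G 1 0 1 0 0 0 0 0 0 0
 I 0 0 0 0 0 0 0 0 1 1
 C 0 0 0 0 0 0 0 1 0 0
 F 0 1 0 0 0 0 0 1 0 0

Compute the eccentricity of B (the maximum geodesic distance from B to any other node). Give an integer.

4

Distances from B: A:1, C:4, D:1, E:1, F:2, G:1, H:1, I:3, J:2.
The largest is 4 (to C), so the eccentricity of B is 4.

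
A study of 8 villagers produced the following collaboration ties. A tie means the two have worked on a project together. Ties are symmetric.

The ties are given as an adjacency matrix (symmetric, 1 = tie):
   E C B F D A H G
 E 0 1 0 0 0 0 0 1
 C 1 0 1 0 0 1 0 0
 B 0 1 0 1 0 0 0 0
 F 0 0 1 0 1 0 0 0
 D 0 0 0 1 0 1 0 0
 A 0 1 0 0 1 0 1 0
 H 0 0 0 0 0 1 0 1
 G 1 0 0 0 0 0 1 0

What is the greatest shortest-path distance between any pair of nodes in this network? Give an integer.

Eccentricity of each node (its greatest distance to any other): A:2, B:3, C:2, D:3, E:3, F:4, G:4, H:3.
The maximum eccentricity is 4, realized for instance by the pair F–G via F – B – C – E – G. So the diameter is 4.

4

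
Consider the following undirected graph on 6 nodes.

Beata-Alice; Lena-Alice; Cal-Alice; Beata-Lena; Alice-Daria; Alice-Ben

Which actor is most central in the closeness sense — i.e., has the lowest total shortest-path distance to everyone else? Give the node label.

Alice

Farness (sum of distances to all others) for each node — Alice:5, Beata:8, Ben:9, Cal:9, Daria:9, Lena:8.
The smallest farness is 5, for Alice, so Alice has the highest closeness.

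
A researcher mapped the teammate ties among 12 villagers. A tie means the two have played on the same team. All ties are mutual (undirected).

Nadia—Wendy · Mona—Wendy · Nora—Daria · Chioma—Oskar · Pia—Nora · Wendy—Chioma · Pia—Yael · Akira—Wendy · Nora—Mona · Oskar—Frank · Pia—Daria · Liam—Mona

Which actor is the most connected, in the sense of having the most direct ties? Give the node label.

Degrees — Akira:1, Chioma:2, Daria:2, Frank:1, Liam:1, Mona:3, Nadia:1, Nora:3, Oskar:2, Pia:3, Wendy:4, Yael:1.
The maximum is 4, attained only by Wendy.

Wendy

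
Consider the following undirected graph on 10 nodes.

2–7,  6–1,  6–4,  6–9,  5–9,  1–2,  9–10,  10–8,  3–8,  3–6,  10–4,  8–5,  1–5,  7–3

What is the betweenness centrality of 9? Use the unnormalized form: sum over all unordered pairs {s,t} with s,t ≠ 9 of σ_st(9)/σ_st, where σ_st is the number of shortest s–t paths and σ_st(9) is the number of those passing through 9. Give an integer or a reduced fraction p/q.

29/10

Pairs whose geodesics pass through 9 — 4–5: 2/4; 10–5: 1/2; 10–2: 2/5; 10–1: 2/4; 10–6: 1/2; 5–6: 1/2.
All other pairs contribute 0.
Summing the contributions gives betweenness(9) = 29/10.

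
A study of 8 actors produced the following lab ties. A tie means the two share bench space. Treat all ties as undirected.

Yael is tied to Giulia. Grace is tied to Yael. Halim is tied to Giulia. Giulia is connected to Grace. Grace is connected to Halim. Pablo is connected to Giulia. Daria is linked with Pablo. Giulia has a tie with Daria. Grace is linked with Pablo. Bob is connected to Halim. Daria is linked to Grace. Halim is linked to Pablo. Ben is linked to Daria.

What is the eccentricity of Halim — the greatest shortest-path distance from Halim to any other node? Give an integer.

3

Distances from Halim: Ben:3, Bob:1, Daria:2, Giulia:1, Grace:1, Pablo:1, Yael:2.
The largest is 3 (to Ben), so the eccentricity of Halim is 3.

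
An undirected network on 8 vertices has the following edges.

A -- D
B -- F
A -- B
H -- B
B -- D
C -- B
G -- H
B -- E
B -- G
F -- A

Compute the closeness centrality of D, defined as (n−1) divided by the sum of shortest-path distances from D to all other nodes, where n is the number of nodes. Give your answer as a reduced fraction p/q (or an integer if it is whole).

7/12

Distances from D: A:1, B:1, C:2, E:2, F:2, G:2, H:2. Sum = 12.
n = 8, so closeness = 7/12.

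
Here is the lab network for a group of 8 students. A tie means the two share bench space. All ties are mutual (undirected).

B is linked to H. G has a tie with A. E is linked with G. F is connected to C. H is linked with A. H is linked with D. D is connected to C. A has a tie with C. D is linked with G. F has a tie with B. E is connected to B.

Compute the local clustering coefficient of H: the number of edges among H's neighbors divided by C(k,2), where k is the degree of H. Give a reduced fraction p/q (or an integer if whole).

H's neighbors: A, B, and D (k = 3).
Possible neighbor pairs: C(3,2) = 3. Edges among them: none → e = 0.
Clustering(H) = 0/3 = 0.

0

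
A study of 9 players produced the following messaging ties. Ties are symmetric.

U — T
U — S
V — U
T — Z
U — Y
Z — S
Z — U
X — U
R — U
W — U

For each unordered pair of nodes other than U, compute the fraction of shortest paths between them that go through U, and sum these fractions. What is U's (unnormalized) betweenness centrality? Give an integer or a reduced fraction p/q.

51/2

Pairs whose geodesics pass through U — R–V: 1; R–S: 1; R–Y: 1; R–Z: 1; R–W: 1; R–X: 1; R–T: 1; V–S: 1; V–Y: 1; V–Z: 1; V–W: 1; V–X: 1; V–T: 1; S–Y: 1 … (+12 more pairs).
All other pairs contribute 0.
Summing the contributions gives betweenness(U) = 51/2.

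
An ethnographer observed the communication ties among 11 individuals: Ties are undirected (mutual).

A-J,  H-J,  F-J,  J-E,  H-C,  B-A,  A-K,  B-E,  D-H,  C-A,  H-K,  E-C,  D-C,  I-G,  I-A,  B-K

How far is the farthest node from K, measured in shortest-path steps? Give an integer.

3

Distances from K: A:1, B:1, C:2, D:2, E:2, F:3, G:3, H:1, I:2, J:2.
The largest is 3 (to F and G), so the eccentricity of K is 3.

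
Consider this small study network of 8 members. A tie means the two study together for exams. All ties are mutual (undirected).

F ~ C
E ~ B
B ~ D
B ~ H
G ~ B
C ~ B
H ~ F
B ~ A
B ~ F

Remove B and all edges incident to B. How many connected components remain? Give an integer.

Without B, the remaining ties split the others into: {C, F, H}; {G}; {E}; {D}; {A}.
That's 5 separate components.

5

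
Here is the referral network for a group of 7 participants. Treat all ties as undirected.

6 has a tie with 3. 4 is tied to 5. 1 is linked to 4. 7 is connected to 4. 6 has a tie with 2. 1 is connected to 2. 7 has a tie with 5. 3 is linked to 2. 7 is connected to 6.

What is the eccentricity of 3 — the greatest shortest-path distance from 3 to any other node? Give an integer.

3

Distances from 3: 1:2, 2:1, 4:3, 5:3, 6:1, 7:2.
The largest is 3 (to 4 and 5), so the eccentricity of 3 is 3.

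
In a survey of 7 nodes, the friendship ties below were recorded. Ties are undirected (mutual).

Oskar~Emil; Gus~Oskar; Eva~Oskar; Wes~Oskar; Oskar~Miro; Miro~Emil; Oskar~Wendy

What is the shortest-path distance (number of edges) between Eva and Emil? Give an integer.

One shortest route is Eva – Oskar – Emil, which uses 2 edges, and Eva and Emil are not directly tied, so nothing shorter exists. So d(Eva,Emil) = 2.

2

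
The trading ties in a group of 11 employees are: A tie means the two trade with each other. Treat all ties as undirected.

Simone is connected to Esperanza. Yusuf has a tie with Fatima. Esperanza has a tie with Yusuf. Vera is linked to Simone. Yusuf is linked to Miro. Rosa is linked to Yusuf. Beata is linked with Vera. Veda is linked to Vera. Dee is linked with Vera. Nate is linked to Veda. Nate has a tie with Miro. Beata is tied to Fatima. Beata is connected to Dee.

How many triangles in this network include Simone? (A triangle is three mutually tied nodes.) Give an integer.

Simone's neighbors are Esperanza and Vera, but none of them are tied to each other, so no triangle contains Simone.

0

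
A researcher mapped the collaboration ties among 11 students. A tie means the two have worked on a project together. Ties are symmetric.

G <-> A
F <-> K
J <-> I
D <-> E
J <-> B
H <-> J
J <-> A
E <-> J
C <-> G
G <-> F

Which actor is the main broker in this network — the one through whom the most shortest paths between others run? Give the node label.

J

Unnormalized betweenness of each node: A:24, B:0, C:0, D:0, E:9, F:9, G:23, H:0, I:0, J:34, K:0.
J has the largest value, 34, making it the main broker — the node through which the most shortest paths run.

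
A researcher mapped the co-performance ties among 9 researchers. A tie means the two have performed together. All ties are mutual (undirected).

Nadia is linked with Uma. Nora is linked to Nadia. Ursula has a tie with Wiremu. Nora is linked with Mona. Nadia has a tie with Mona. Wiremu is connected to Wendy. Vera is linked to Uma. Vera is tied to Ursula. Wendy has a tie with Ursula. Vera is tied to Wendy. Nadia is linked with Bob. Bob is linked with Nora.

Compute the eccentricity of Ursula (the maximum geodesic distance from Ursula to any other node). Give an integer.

4

Distances from Ursula: Bob:4, Mona:4, Nadia:3, Nora:4, Uma:2, Vera:1, Wendy:1, Wiremu:1.
The largest is 4 (to Nora, Mona, and Bob), so the eccentricity of Ursula is 4.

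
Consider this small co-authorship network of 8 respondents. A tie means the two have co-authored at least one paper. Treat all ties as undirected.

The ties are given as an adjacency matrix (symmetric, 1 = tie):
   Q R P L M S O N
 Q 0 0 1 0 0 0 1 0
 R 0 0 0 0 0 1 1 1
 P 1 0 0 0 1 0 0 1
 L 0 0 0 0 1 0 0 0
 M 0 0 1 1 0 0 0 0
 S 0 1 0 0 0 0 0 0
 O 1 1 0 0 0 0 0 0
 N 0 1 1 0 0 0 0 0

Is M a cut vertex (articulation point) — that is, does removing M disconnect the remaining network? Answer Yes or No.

Removing M leaves {N, O, P, Q, R, and S} with no path to {L}, so the network splits into 2 components. M is a cut vertex.

Yes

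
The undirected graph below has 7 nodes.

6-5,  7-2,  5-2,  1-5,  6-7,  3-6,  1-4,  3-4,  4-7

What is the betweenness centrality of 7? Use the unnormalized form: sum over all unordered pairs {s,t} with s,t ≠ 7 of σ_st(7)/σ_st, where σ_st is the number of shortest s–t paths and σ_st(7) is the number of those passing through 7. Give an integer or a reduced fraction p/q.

Pairs whose geodesics pass through 7 — 2–6: 1/2; 2–3: 2/3; 2–4: 1; 6–4: 1/2.
All other pairs contribute 0.
Summing the contributions gives betweenness(7) = 8/3.

8/3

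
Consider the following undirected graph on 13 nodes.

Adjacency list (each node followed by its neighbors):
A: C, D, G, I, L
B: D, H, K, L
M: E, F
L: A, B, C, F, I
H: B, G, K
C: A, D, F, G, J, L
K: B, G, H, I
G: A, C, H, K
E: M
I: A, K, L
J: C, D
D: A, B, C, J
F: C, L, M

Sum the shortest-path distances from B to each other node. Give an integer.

23

Distances from B: A:2, C:2, D:1, E:4, F:2, G:2, H:1, I:2, J:2, K:1, L:1, M:3.
Sum = 2 + 2 + 1 + 4 + 2 + 2 + 1 + 2 + 2 + 1 + 1 + 3 = 23.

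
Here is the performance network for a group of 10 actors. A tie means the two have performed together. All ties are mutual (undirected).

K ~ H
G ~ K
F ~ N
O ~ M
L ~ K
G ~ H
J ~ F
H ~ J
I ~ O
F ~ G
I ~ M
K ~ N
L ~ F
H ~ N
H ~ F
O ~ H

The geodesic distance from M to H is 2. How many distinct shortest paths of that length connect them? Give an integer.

1

The shortest distance is 2, and the only length-2 path is M–O–H. So there is exactly 1 shortest path.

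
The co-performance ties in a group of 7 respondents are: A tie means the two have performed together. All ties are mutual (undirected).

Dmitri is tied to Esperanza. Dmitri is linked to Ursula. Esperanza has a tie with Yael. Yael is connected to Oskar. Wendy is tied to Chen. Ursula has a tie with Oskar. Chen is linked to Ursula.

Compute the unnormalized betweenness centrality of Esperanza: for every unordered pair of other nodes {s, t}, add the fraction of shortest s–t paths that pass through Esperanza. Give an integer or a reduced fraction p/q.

Pairs whose geodesics pass through Esperanza — Dmitri–Yael: 1.
All other pairs contribute 0.
Summing the contributions gives betweenness(Esperanza) = 1.

1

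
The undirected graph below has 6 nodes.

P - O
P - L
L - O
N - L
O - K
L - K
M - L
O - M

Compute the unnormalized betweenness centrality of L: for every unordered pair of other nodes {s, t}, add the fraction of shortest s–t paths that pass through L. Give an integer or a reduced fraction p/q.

11/2

Pairs whose geodesics pass through L — M–K: 1/2; M–N: 1; M–P: 1/2; K–N: 1; K–P: 1/2; N–P: 1; N–O: 1.
All other pairs contribute 0.
Summing the contributions gives betweenness(L) = 11/2.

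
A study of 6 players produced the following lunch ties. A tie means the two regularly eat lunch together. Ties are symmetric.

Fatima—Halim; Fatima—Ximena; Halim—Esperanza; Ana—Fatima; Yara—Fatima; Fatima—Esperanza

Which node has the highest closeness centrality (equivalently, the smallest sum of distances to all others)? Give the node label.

Farness (sum of distances to all others) for each node — Ana:9, Esperanza:8, Fatima:5, Halim:8, Ximena:9, Yara:9.
The smallest farness is 5, for Fatima, so Fatima has the highest closeness.

Fatima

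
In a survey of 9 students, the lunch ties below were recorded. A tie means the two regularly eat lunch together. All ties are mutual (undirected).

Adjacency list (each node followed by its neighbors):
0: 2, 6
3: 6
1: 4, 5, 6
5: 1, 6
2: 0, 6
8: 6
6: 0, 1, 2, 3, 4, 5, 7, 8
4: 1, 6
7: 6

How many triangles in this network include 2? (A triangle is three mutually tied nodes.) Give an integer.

1

2's neighbors: 0 and 6.
Neighbor pairs that are themselves tied: 2–0–6. Each forms one triangle with 2, for 1 in total.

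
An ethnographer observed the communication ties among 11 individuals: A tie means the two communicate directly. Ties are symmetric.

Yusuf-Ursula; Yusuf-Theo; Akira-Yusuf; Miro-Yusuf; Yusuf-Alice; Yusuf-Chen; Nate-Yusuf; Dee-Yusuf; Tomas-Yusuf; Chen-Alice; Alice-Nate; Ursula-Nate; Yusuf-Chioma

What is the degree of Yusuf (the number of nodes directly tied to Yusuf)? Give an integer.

Yusuf is directly tied to Akira, Alice, Chen, Chioma, Dee, Miro, Nate, Theo, Tomas, and Ursula. That is 10 neighbors, so the degree of Yusuf is 10.

10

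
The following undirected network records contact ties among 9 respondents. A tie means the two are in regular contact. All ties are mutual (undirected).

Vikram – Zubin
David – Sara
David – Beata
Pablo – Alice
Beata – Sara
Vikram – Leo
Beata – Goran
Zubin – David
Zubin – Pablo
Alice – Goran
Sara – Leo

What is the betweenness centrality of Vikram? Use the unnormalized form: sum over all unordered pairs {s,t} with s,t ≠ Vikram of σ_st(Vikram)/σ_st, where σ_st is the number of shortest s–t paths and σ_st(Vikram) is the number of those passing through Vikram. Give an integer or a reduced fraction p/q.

5/2

Pairs whose geodesics pass through Vikram — Leo–Zubin: 1; Leo–Pablo: 1; Leo–Alice: 1/2.
All other pairs contribute 0.
Summing the contributions gives betweenness(Vikram) = 5/2.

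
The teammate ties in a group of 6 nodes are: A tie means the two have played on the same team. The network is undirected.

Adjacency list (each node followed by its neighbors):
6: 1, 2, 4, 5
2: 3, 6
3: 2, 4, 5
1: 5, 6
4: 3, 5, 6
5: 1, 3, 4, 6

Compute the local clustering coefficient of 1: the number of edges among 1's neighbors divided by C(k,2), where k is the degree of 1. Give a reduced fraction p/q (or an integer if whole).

1's neighbors: 5 and 6 (k = 2).
Possible neighbor pairs: C(2,2) = 1. Edges among them: 5–6 → e = 1.
Clustering(1) = 1/1.

1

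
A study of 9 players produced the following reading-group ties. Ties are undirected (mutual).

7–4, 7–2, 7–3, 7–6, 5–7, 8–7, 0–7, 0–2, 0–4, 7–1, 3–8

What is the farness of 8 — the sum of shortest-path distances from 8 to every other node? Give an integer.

14

Distances from 8: 0:2, 1:2, 2:2, 3:1, 4:2, 5:2, 6:2, 7:1.
Sum = 2 + 2 + 2 + 1 + 2 + 2 + 2 + 1 = 14.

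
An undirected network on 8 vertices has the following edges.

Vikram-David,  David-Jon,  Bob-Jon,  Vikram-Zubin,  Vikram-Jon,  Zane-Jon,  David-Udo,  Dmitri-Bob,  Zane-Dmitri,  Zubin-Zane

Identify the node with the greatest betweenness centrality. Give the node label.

Unnormalized betweenness of each node: Bob:11/6, David:6, Dmitri:5/6, Jon:28/3, Udo:0, Vikram:17/6, Zane:13/3, Zubin:5/6.
Jon has the largest value, 28/3, making it the main broker — the node through which the most shortest paths run.

Jon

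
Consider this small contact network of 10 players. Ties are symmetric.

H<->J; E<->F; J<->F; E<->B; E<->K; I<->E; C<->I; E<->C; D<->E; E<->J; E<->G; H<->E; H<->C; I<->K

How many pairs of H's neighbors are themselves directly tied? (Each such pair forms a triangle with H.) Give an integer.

2

H's neighbors: C, E, and J.
Neighbor pairs that are themselves tied: H–C–E; H–E–J. Each forms one triangle with H, for 2 in total.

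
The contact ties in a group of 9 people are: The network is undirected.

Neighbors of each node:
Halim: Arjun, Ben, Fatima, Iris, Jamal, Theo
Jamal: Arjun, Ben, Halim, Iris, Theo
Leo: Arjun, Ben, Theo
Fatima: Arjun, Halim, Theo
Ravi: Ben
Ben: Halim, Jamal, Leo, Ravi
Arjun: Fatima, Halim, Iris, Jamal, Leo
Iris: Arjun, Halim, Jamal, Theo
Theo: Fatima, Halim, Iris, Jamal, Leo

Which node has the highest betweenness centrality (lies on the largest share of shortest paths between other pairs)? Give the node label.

Unnormalized betweenness of each node: Arjun:7/3, Ben:23/3, Fatima:1/5, Halim:26/5, Iris:1/5, Jamal:38/15, Leo:23/15, Ravi:0, Theo:7/3.
Ben has the largest value, 23/3, making it the main broker — the node through which the most shortest paths run.

Ben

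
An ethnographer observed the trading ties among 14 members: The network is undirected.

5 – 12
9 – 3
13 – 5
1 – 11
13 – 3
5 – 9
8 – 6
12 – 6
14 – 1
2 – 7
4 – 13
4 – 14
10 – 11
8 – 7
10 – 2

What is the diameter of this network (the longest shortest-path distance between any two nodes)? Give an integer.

7

Eccentricity of each node (its greatest distance to any other): 1:6, 2:7, 3:7, 4:6, 5:6, 6:6, 7:6, 8:6, 9:7, 10:7, 11:6, 12:6, 13:6, 14:6.
The maximum eccentricity is 7, realized for instance by the pair 2–3 via 2 – 7 – 8 – 6 – 12 – 5 – 9 – 3. So the diameter is 7.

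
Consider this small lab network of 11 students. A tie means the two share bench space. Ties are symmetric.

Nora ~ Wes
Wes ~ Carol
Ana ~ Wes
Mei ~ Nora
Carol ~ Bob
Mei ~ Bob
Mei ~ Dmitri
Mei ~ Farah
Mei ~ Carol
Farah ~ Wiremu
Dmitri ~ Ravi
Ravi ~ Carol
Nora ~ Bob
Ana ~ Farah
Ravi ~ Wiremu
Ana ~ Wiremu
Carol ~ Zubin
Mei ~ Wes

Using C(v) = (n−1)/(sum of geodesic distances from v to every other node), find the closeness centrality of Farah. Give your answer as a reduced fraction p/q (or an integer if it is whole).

5/9

Distances from Farah: Ana:1, Bob:2, Carol:2, Dmitri:2, Mei:1, Nora:2, Ravi:2, Wes:2, Wiremu:1, Zubin:3. Sum = 18.
n = 11, so closeness = 10/18 = 5/9.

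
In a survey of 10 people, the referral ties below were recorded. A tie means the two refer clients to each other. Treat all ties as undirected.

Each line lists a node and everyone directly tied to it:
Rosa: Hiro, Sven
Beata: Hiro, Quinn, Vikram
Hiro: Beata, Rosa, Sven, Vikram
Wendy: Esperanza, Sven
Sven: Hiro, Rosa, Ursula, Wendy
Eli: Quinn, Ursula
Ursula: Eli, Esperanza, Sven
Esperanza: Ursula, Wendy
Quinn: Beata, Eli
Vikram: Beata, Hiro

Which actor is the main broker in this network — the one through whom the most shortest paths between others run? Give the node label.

Sven

Unnormalized betweenness of each node: Beata:16/3, Eli:4, Esperanza:4/3, Hiro:11, Quinn:10/3, Rosa:0, Sven:43/3, Ursula:28/3, Vikram:0, Wendy:7/3.
Sven has the largest value, 43/3, making it the main broker — the node through which the most shortest paths run.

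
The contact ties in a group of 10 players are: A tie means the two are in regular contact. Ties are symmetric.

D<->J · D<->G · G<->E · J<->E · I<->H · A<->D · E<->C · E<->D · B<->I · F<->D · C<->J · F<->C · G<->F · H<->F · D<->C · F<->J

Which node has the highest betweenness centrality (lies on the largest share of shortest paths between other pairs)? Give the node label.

Unnormalized betweenness of each node: A:0, B:0, C:1, D:29/3, E:2/3, F:56/3, G:1, H:14, I:8, J:1.
F has the largest value, 56/3, making it the main broker — the node through which the most shortest paths run.

F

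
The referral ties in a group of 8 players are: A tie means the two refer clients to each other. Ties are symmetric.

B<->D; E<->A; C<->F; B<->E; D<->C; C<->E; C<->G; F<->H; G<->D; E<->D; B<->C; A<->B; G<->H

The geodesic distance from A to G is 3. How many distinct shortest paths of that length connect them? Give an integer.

The shortest distance is 3. The length-3 paths are: A–B–C–G; A–E–C–G; A–B–D–G; A–E–D–G.
That gives 4 distinct shortest paths.

4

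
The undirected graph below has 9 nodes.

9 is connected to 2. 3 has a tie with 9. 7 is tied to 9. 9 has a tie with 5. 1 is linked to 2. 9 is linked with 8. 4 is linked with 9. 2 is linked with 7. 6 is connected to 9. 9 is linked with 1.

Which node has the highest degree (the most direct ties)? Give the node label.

Degrees — 1:2, 2:3, 3:1, 4:1, 5:1, 6:1, 7:2, 8:1, 9:8.
The maximum is 8, attained only by 9.

9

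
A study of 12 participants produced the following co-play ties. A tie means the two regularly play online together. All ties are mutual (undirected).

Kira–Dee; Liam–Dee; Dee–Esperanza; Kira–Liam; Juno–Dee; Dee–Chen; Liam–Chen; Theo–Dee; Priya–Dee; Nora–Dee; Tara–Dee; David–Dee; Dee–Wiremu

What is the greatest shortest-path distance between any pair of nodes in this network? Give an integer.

2

Eccentricity of each node (its greatest distance to any other): Chen:2, David:2, Dee:1, Esperanza:2, Juno:2, Kira:2, Liam:2, Nora:2, Priya:2, Tara:2, Theo:2, Wiremu:2.
The maximum eccentricity is 2, realized for instance by the pair Nora–Liam via Nora – Dee – Liam. So the diameter is 2.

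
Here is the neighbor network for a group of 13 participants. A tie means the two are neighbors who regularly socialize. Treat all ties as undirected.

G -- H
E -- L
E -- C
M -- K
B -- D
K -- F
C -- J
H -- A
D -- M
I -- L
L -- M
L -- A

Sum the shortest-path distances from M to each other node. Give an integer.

Distances from M: A:2, B:2, C:3, D:1, E:2, F:2, G:4, H:3, I:2, J:4, K:1, L:1.
Sum = 2 + 2 + 3 + 1 + 2 + 2 + 4 + 3 + 2 + 4 + 1 + 1 = 27.

27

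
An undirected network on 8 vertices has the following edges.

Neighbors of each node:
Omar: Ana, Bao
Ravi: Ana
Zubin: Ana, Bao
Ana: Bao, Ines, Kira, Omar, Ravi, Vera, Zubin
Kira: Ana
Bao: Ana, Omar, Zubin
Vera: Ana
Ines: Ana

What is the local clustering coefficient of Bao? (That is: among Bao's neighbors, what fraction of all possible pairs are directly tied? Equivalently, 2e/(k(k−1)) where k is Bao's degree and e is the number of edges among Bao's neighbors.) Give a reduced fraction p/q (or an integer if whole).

2/3

Bao's neighbors: Ana, Omar, and Zubin (k = 3).
Possible neighbor pairs: C(3,2) = 3. Edges among them: Ana–Omar, Ana–Zubin → e = 2.
Clustering(Bao) = 2/3.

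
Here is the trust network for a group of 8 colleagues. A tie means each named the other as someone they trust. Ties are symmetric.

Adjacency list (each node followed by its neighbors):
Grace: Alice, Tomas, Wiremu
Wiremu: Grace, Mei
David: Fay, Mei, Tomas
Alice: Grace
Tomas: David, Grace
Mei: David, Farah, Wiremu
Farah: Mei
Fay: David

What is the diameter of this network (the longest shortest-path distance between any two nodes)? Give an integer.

Eccentricity of each node (its greatest distance to any other): Alice:4, David:3, Farah:4, Fay:4, Grace:3, Mei:3, Tomas:3, Wiremu:3.
The maximum eccentricity is 4, realized for instance by the pair Fay–Alice via Fay – David – Tomas – Grace – Alice. So the diameter is 4.

4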